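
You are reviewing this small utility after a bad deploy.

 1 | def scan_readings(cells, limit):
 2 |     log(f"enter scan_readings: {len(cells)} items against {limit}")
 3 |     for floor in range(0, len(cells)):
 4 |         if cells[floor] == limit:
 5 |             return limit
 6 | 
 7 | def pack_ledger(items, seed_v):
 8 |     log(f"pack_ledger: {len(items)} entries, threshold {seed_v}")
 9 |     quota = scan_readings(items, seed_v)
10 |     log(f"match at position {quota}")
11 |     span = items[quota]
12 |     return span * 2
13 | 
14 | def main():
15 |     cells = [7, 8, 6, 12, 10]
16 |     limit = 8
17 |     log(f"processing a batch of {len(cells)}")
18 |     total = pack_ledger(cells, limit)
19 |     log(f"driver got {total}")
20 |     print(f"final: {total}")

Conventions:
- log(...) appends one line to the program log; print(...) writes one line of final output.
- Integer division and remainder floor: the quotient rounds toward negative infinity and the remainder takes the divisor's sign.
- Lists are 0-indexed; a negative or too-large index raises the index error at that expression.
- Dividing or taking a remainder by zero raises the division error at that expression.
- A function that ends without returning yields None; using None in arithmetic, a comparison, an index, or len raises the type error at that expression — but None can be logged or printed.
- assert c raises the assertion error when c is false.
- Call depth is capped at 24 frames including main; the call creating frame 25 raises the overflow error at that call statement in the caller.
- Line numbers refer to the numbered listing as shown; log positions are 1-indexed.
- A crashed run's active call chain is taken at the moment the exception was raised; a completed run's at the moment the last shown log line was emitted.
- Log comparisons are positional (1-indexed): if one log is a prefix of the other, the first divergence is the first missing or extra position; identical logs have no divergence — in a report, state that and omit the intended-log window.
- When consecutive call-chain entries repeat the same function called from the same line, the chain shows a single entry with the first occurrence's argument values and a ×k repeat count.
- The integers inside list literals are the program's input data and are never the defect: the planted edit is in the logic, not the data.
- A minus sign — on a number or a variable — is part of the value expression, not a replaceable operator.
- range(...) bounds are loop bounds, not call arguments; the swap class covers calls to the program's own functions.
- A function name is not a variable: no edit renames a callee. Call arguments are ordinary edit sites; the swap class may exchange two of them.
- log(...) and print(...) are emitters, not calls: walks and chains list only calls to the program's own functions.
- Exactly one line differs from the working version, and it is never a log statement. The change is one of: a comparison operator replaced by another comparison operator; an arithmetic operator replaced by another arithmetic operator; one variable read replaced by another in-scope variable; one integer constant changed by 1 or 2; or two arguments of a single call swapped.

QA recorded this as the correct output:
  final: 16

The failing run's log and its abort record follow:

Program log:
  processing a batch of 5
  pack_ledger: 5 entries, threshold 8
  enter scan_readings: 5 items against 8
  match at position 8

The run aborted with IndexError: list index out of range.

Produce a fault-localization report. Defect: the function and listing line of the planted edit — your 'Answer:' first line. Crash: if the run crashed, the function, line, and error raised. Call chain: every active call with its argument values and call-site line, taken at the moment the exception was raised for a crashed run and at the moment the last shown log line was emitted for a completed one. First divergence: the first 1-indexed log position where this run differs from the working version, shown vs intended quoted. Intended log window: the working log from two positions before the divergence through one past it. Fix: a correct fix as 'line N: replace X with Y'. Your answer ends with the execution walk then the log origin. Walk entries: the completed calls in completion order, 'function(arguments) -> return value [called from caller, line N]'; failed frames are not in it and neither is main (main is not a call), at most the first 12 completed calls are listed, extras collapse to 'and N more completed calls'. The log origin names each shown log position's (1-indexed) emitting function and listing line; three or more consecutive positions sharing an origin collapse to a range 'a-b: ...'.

Answer: the defect is in scan_readings at line 5.
The tell: The log first diverges at position 4: the faulty run prints 'match at position 8' where the working version prints 'match at position 1'.
Crash: pack_ledger, line 11, IndexError.
Call chain: main -> pack_ledger([7, 8, 6, 12, 10], 8) (called at line 18).
First divergence: position 4 — the shown line 'match at position 8' should read 'match at position 1'.
Intended log window:
  2: pack_ledger: 5 entries, threshold 8
  3: enter scan_readings: 5 items against 8
  4: match at position 1
  5: driver got 16
Execution walk:
  scan_readings([7, 8, 6, 12, 10], 8) -> 8  [called from pack_ledger, line 9]
Log origins:
  1: emitted by main (line 17)
  2: emitted by pack_ledger (line 8)
  3: emitted by scan_readings (line 2)
  4: emitted by pack_ledger (line 10)
A correct fix: line 5: replace `limit` with `floor`.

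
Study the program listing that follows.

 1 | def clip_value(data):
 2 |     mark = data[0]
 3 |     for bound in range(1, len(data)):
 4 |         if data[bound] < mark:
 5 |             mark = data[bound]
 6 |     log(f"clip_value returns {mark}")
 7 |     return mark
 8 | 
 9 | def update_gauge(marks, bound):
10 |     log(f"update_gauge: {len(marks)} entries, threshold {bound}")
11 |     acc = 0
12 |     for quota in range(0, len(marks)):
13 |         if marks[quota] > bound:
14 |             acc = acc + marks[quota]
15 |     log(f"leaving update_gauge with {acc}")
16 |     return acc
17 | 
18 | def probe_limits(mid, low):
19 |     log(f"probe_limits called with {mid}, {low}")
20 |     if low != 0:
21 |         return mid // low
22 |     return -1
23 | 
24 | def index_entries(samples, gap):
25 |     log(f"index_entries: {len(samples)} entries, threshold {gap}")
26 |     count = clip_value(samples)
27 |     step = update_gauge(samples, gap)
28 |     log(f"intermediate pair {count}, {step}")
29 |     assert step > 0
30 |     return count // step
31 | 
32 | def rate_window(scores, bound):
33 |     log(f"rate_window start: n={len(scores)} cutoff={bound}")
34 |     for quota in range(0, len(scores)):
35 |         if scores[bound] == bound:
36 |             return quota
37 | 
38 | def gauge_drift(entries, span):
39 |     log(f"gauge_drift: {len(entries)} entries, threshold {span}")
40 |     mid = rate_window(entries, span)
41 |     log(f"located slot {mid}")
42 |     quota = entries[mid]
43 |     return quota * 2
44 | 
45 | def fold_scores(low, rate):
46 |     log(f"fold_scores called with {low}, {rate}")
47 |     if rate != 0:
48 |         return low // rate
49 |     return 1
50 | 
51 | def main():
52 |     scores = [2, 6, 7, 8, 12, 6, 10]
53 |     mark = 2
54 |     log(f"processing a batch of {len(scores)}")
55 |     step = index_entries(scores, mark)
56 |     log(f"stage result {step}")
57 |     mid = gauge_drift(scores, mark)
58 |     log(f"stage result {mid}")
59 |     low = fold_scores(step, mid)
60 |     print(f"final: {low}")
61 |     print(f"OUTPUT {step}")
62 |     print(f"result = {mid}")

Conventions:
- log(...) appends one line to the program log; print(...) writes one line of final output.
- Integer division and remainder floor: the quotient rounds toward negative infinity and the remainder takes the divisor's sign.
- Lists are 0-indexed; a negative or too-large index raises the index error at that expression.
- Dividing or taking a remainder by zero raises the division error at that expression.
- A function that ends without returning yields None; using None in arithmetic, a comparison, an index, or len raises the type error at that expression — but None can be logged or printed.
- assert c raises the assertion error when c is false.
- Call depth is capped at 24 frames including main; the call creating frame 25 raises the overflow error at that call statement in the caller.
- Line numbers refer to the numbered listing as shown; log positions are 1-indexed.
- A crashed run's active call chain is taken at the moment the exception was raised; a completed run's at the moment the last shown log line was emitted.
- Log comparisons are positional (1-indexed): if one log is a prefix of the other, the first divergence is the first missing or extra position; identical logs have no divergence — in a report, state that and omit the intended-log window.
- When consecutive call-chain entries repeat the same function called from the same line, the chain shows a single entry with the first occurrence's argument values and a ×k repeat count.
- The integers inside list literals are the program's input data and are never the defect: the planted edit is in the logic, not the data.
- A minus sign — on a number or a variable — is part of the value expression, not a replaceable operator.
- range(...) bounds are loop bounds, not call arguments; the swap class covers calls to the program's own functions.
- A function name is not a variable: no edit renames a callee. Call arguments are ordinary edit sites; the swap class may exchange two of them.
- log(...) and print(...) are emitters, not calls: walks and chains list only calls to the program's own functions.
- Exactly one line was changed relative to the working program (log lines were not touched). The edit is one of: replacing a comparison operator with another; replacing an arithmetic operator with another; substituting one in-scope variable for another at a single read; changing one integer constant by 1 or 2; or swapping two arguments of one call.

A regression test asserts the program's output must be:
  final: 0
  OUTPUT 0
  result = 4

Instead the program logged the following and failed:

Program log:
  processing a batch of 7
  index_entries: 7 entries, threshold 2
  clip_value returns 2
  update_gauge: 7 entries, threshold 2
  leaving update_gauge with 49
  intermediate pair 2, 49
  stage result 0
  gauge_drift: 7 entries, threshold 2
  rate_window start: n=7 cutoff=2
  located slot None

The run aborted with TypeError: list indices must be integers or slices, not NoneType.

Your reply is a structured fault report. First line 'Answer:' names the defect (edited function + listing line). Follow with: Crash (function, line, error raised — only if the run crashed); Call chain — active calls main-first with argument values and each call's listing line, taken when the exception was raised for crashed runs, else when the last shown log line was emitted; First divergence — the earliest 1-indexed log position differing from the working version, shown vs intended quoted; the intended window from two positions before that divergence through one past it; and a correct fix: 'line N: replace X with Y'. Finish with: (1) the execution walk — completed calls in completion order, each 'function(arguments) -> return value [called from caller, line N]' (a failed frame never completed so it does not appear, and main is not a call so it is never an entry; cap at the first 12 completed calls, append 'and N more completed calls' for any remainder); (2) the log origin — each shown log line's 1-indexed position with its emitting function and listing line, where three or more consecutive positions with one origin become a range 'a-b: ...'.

Answer: the defect is in rate_window at line 35.
Key observation: The log first diverges at position 10: the faulty run prints 'located slot None' where the working version prints 'located slot 0'.
Crash: gauge_drift, line 42, TypeError.
Call chain: main -> gauge_drift([2, 6, 7, 8, 12, 6, 10], 2) (called at line 57).
First divergence: position 10; shown 'located slot None' vs intended 'located slot 0'.
Intended log window:
  8: gauge_drift: 7 entries, threshold 2
  9: rate_window start: n=7 cutoff=2
  10: located slot 0
  11: stage result 4
Execution walk:
  clip_value([2, 6, 7, 8, 12, 6, 10]) -> 2  [called from index_entries, line 26]
  update_gauge([2, 6, 7, 8, 12, 6, 10], 2) -> 49  [called from index_entries, line 27]
  index_entries([2, 6, 7, 8, 12, 6, 10], 2) -> 0  [called from main, line 55]
  rate_window([2, 6, 7, 8, 12, 6, 10], 2) -> None  [called from gauge_drift, line 40]
Log origins:
  1: emitted by main (line 54)
  2: emitted by index_entries (line 25)
  3: emitted by clip_value (line 6)
  4: emitted by update_gauge (line 10)
  5: emitted by update_gauge (line 15)
  6: emitted by index_entries (line 28)
  7: emitted by main (line 56)
  8: emitted by gauge_drift (line 39)
  9: emitted by rate_window (line 33)
  10: emitted by gauge_drift (line 41)
A correct fix: line 35: replace `scores[bound]` with `scores[quota]`.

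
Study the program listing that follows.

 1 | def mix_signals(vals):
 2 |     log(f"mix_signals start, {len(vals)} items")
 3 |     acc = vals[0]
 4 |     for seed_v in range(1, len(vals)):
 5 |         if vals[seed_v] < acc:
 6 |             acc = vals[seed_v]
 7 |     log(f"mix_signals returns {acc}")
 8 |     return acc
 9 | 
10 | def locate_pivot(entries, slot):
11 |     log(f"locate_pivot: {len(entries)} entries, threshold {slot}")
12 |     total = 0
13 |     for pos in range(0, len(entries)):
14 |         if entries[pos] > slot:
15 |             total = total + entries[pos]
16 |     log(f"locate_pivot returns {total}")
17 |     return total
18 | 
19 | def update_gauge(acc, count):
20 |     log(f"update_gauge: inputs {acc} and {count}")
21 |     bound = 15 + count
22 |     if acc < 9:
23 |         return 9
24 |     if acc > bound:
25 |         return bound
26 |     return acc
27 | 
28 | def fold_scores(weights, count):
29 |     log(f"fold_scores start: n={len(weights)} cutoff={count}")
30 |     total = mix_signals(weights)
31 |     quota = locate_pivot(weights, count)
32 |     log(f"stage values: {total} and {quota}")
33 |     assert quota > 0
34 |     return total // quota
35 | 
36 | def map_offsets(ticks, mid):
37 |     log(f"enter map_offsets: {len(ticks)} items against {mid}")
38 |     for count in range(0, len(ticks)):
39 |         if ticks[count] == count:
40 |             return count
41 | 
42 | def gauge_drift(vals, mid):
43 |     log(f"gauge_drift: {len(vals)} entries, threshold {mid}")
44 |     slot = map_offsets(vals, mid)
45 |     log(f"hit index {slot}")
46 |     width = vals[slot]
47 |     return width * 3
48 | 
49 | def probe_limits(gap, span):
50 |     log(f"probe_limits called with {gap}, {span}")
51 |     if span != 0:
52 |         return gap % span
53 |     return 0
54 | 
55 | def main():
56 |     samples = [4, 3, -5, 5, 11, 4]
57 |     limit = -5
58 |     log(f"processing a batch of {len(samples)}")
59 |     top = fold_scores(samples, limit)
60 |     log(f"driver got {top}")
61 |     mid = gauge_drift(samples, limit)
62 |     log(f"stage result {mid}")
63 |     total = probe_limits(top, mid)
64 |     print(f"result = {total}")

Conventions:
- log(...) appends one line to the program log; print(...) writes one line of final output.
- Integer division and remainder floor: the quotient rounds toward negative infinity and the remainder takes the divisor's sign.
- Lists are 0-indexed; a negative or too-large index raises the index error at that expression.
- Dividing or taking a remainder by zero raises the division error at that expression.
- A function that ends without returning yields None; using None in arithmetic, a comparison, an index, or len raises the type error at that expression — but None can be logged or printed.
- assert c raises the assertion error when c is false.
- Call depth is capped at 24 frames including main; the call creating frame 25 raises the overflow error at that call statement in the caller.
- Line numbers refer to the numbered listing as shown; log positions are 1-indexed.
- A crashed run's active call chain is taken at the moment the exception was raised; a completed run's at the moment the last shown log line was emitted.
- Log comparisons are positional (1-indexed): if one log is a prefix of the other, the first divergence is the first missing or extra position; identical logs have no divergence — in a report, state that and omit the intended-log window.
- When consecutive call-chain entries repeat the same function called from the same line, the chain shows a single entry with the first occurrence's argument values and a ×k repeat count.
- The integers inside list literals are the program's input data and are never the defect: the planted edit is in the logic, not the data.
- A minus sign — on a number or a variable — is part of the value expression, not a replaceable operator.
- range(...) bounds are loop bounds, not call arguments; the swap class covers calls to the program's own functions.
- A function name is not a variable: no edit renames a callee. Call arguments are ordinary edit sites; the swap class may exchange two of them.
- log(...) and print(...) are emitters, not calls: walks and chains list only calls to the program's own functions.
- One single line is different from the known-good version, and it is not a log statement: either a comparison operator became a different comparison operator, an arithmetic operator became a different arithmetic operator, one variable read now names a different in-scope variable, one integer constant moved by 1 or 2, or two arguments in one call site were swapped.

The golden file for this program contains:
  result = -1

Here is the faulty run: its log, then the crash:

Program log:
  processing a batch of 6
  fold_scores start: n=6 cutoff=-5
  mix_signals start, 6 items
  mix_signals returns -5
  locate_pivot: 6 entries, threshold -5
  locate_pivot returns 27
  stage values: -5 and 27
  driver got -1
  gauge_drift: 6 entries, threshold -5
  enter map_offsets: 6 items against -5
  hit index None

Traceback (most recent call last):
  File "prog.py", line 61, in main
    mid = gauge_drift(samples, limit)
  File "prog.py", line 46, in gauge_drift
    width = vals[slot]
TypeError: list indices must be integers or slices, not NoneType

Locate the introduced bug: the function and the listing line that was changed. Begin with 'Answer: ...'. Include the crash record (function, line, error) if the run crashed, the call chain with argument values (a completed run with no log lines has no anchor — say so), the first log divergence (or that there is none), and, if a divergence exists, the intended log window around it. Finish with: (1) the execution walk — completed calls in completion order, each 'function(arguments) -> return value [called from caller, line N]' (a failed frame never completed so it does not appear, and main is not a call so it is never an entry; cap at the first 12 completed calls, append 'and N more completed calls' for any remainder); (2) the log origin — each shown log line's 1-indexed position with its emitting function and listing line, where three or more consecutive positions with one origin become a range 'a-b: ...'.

Answer: the defect is in map_offsets at line 39.
The tell: At log position 11 the runs split — shown 'hit index None', but the working version logs 'hit index 2'.
Crash: gauge_drift, line 46, TypeError.
Call chain: main -> gauge_drift([4, 3, -5, 5, 11, 4], -5) (called at line 61).
First divergence: position 11 — the shown line 'hit index None' should read 'hit index 2'.
Intended log window:
  9: gauge_drift: 6 entries, threshold -5
  10: enter map_offsets: 6 items against -5
  11: hit index 2
  12: stage result -15
Execution walk:
  mix_signals([4, 3, -5, 5, 11, 4]) -> -5  [called from fold_scores, line 30]
  locate_pivot([4, 3, -5, 5, 11, 4], -5) -> 27  [called from fold_scores, line 31]
  fold_scores([4, 3, -5, 5, 11, 4], -5) -> -1  [called from main, line 59]
  map_offsets([4, 3, -5, 5, 11, 4], -5) -> None  [called from gauge_drift, line 44]
Log line origins:
  1: from main, line 58
  2: from fold_scores, line 29
  3: from mix_signals, line 2
  4: from mix_signals, line 7
  5: from locate_pivot, line 11
  6: from locate_pivot, line 16
  7: from fold_scores, line 32
  8: from main, line 60
  9: from gauge_drift, line 43
  10: from map_offsets, line 37
  11: from gauge_drift, line 45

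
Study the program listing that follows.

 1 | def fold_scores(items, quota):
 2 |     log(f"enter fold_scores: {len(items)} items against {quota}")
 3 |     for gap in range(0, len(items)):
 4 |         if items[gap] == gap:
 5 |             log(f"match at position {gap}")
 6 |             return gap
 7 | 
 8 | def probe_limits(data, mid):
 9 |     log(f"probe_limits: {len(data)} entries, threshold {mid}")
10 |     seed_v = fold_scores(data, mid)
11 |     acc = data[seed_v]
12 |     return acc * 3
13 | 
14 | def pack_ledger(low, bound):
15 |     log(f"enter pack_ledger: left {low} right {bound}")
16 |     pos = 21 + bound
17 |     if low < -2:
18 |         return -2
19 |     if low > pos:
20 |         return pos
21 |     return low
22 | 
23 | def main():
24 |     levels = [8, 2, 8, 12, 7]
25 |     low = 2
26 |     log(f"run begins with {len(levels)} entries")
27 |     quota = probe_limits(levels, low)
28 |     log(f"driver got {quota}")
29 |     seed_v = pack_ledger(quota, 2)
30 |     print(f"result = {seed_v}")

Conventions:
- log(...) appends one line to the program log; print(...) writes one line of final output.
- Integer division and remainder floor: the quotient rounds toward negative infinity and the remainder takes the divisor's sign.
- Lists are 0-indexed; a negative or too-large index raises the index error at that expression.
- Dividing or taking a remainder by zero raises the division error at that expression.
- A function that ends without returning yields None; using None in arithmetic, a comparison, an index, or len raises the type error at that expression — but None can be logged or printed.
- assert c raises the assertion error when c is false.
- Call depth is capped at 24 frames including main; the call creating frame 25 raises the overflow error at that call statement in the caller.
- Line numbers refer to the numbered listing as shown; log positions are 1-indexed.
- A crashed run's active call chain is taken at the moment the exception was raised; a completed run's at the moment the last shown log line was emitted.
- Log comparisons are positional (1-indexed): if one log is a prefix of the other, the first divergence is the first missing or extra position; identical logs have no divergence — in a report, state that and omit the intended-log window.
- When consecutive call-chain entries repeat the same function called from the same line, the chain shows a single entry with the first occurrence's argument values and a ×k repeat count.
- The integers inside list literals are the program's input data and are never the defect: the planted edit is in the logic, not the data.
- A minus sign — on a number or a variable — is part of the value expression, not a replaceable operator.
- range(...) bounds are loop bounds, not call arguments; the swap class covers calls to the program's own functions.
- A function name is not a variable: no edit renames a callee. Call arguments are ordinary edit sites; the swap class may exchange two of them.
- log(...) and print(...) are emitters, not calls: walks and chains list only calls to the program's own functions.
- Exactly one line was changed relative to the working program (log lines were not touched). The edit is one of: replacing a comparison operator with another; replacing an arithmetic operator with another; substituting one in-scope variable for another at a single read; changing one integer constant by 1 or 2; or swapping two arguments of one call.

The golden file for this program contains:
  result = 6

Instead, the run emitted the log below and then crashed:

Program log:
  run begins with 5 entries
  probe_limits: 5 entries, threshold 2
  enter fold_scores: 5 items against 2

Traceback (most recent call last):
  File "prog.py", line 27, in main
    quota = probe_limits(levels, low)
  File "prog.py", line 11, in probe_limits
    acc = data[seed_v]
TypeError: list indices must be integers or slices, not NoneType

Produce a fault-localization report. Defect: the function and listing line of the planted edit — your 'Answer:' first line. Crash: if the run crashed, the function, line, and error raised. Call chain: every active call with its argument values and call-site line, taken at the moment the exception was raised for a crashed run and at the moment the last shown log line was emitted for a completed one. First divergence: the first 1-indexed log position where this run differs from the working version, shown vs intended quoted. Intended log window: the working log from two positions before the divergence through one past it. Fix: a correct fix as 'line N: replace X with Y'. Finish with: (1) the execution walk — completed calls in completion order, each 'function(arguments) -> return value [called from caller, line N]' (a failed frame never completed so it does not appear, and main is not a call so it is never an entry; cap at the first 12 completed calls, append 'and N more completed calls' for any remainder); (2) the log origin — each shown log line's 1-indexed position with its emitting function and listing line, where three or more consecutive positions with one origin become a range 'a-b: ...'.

Answer: the defect is in fold_scores at line 4.
Key fact: The log ends early — 3 lines, where the working version next logs 'match at position 1'.
Crash: probe_limits, line 11, TypeError.
Call chain: main -> probe_limits([8, 2, 8, 12, 7], 2) (called at line 27).
First divergence: position 4; the shown log stops at 3 lines while the working version next logs 'match at position 1'.
Intended log window:
  2: probe_limits: 5 entries, threshold 2
  3: enter fold_scores: 5 items against 2
  4: match at position 1
  5: driver got 6
Execution walk:
  fold_scores([8, 2, 8, 12, 7], 2) -> None  [called from probe_limits, line 10]
Log origin:
  1 — main, line 26
  2 — probe_limits, line 9
  3 — fold_scores, line 2
A correct fix: line 4: replace `items[gap] == gap` with `items[gap] == quota`.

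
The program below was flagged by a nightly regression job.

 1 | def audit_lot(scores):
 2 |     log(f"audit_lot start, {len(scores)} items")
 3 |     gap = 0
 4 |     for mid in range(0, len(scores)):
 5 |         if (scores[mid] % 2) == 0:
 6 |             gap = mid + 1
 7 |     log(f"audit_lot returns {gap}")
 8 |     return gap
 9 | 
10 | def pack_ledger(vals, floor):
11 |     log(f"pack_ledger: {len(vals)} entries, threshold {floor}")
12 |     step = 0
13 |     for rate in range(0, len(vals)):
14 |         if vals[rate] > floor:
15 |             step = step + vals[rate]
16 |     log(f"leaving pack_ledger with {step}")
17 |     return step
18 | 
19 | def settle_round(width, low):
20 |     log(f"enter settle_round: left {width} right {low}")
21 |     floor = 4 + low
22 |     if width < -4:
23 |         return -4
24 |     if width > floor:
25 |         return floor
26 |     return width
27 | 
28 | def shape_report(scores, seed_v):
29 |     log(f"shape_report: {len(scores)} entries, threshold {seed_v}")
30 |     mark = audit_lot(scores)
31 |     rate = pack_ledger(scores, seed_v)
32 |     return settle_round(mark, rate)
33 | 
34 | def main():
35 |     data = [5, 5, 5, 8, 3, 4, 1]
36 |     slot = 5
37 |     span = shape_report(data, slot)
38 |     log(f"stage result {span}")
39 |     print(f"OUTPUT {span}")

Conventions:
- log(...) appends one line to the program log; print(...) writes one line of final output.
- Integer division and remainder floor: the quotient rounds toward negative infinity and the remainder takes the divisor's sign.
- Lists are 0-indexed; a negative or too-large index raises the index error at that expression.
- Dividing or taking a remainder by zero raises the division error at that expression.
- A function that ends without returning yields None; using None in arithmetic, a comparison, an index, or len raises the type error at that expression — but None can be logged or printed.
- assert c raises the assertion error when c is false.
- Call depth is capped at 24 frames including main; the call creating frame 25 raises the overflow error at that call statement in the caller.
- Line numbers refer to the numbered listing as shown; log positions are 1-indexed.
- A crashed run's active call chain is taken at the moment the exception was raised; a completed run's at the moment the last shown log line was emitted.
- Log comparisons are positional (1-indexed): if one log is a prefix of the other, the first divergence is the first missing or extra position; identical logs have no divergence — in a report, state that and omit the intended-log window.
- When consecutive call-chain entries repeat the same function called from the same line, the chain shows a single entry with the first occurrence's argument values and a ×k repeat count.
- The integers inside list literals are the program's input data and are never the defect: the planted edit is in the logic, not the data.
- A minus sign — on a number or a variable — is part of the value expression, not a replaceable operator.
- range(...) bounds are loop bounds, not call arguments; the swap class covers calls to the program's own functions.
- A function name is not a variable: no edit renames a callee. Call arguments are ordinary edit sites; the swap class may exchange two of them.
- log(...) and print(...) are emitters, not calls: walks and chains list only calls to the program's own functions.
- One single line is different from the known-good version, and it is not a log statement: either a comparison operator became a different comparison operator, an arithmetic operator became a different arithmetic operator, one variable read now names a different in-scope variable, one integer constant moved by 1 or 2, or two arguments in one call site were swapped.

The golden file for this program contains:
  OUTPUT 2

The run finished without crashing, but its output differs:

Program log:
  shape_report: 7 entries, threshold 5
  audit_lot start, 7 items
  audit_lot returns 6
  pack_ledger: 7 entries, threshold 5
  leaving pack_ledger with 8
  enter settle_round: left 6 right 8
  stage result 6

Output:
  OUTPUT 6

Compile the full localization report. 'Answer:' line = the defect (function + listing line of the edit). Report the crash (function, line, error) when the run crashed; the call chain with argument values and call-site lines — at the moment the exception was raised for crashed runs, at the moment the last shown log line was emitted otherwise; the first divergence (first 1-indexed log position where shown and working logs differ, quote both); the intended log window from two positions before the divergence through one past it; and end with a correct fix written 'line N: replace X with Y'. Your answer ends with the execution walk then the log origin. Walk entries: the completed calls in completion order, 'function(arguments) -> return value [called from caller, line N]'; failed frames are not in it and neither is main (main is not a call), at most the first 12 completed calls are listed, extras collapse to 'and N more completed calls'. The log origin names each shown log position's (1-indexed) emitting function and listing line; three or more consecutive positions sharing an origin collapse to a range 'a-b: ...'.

Answer: the defect is in audit_lot at line 6.
Core observation: Log line 3 is where behavior first shows: 'audit_lot returns 6' appears instead of 'audit_lot returns 2'.
Call chain: main.
First divergence: position 3; shown 'audit_lot returns 6' vs intended 'audit_lot returns 2'.
Intended log window:
  1: shape_report: 7 entries, threshold 5
  2: audit_lot start, 7 items
  3: audit_lot returns 2
  4: pack_ledger: 7 entries, threshold 5
Execution walk:
  audit_lot([5, 5, 5, 8, 3, 4, 1]) -> 6  [called from shape_report, line 30]
  pack_ledger([5, 5, 5, 8, 3, 4, 1], 5) -> 8  [called from shape_report, line 31]
  settle_round(6, 8) -> 6  [called from shape_report, line 32]
  shape_report([5, 5, 5, 8, 3, 4, 1], 5) -> 6  [called from main, line 37]
Origin of each log line:
  1: logged in shape_report at line 29
  2: logged in audit_lot at line 2
  3: logged in audit_lot at line 7
  4: logged in pack_ledger at line 11
  5: logged in pack_ledger at line 16
  6: logged in settle_round at line 20
  7: logged in main at line 38
A correct fix: line 6: replace `mid` with `gap`.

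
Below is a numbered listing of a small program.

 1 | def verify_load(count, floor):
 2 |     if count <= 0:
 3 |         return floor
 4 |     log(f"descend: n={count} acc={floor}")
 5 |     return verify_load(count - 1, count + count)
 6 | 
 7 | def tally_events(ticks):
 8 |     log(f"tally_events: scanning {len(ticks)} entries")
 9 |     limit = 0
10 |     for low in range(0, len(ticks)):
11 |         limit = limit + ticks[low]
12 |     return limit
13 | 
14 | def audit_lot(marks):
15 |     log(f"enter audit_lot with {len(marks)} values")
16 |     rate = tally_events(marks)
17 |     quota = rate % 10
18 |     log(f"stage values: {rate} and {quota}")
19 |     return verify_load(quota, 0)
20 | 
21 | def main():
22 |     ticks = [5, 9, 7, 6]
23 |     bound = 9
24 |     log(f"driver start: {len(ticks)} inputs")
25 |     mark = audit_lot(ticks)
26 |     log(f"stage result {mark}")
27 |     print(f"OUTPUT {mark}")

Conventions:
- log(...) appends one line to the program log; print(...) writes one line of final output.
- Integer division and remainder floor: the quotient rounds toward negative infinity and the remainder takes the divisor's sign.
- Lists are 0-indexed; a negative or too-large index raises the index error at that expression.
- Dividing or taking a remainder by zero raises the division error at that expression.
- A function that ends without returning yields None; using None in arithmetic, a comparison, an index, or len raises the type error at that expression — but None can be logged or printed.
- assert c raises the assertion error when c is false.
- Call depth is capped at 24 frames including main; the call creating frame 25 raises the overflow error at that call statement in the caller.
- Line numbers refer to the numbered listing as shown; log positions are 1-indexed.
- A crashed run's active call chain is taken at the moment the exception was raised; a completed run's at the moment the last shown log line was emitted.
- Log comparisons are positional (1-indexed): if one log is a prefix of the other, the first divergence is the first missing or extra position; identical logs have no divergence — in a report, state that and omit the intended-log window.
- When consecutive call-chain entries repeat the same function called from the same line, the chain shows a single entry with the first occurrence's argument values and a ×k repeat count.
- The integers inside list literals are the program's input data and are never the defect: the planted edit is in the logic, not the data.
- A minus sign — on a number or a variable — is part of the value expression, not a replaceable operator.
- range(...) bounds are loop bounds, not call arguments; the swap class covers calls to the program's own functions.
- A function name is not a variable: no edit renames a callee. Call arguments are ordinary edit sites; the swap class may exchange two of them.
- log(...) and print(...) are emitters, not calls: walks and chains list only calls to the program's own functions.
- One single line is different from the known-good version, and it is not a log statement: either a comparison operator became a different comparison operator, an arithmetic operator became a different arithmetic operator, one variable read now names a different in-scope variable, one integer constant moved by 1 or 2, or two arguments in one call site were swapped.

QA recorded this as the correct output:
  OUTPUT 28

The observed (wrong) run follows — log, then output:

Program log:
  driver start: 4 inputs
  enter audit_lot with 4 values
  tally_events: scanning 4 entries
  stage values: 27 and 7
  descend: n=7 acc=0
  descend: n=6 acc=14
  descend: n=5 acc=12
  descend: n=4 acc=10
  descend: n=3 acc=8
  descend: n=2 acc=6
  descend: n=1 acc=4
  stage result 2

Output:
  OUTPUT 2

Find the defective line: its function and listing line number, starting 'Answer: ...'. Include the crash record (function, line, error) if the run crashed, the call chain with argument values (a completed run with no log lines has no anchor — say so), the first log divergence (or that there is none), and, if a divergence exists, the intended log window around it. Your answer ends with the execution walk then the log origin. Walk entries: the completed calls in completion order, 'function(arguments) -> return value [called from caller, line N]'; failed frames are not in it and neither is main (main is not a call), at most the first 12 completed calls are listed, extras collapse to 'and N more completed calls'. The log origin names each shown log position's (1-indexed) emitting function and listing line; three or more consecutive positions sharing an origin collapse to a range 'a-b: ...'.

Answer: the defect is in verify_load at line 5.
Core observation: Log line 6 is where behavior first shows: 'descend: n=6 acc=14' appears instead of 'descend: n=6 acc=7'.
Call chain: main.
First divergence: position 6 — shown 'descend: n=6 acc=14', intended 'descend: n=6 acc=7'.
Intended log window:
  4: stage values: 27 and 7
  5: descend: n=7 acc=0
  6: descend: n=6 acc=7
  7: descend: n=5 acc=13
Execution walk:
  tally_events([5, 9, 7, 6]) -> 27  [called from audit_lot, line 16]
  verify_load(0, 2) -> 2  [called from verify_load, line 5]
  verify_load(1, 4) -> 2  [called from verify_load, line 5]
  verify_load(2, 6) -> 2  [called from verify_load, line 5]
  verify_load(3, 8) -> 2  [called from verify_load, line 5]
  verify_load(4, 10) -> 2  [called from verify_load, line 5]
  verify_load(5, 12) -> 2  [called from verify_load, line 5]
  verify_load(6, 14) -> 2  [called from verify_load, line 5]
  verify_load(7, 0) -> 2  [called from audit_lot, line 19]
  audit_lot([5, 9, 7, 6]) -> 2  [called from main, line 25]
Log origins:
  1: emitted by main (line 24)
  2: emitted by audit_lot (line 15)
  3: emitted by tally_events (line 8)
  4: emitted by audit_lot (line 18)
  5-11: emitted by verify_load (line 4)
  12: emitted by main (line 26)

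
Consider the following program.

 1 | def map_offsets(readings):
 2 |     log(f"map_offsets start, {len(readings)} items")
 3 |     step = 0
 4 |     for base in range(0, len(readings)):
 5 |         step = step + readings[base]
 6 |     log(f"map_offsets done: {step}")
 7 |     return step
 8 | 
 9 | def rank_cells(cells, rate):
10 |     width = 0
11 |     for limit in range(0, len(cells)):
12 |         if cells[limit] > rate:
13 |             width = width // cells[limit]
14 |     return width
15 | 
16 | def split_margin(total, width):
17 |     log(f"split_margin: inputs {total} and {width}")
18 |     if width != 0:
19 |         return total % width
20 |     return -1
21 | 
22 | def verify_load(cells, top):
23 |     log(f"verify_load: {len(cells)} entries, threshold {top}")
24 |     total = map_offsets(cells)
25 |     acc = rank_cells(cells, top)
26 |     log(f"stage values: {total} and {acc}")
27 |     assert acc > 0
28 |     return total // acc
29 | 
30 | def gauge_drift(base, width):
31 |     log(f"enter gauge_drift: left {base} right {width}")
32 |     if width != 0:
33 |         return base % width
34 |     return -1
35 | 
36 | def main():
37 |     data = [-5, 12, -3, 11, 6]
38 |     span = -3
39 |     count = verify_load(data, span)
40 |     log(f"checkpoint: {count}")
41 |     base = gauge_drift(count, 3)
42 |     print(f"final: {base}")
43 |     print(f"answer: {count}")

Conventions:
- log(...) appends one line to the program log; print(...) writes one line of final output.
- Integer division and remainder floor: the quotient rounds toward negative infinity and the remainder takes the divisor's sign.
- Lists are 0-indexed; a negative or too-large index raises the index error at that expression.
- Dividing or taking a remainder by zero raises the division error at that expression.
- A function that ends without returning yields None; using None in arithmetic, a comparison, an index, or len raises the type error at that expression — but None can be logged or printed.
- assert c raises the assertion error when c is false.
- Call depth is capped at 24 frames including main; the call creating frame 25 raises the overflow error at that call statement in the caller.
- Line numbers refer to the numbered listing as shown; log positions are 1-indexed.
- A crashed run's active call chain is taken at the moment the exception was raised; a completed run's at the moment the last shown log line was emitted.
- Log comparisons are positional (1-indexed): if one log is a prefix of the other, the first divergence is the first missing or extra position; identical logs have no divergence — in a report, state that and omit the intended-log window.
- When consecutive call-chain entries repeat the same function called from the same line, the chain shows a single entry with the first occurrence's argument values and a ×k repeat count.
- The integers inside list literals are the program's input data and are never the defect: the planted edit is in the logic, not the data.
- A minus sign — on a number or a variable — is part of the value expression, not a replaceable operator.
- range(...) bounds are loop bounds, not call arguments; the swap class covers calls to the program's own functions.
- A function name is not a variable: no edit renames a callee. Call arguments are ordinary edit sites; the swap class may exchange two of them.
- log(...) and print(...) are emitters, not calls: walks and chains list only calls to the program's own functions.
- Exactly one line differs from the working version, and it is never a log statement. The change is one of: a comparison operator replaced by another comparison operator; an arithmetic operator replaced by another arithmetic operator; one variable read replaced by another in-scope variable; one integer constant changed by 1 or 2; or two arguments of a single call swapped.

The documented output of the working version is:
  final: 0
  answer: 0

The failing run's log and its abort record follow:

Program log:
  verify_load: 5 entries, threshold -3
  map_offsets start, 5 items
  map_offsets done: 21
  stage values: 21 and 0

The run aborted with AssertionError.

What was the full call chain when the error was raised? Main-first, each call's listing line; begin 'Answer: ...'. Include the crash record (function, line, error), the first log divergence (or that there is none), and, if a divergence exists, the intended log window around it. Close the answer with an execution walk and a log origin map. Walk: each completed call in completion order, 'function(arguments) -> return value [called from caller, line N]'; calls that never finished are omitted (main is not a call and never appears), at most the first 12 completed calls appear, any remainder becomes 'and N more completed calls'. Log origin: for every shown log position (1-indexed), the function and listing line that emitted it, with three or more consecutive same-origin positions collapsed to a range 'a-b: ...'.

Answer: main -> verify_load (called at line 39).
The tell: At log position 4 the runs split — shown 'stage values: 21 and 0', but the working version logs 'stage values: 21 and 29'.
Crash: verify_load, line 27, AssertionError.
First divergence: at position 4 the run shows 'stage values: 21 and 0' where the working version logs 'stage values: 21 and 29'.
Intended log window:
  2: map_offsets start, 5 items
  3: map_offsets done: 21
  4: stage values: 21 and 29
  5: checkpoint: 0
Execution walk:
  map_offsets([-5, 12, -3, 11, 6]) -> 21  [called from verify_load, line 24]
  rank_cells([-5, 12, -3, 11, 6], -3) -> 0  [called from verify_load, line 25]
Log line origins:
  1: logged in verify_load at line 23
  2: logged in map_offsets at line 2
  3: logged in map_offsets at line 6
  4: logged in verify_load at line 26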